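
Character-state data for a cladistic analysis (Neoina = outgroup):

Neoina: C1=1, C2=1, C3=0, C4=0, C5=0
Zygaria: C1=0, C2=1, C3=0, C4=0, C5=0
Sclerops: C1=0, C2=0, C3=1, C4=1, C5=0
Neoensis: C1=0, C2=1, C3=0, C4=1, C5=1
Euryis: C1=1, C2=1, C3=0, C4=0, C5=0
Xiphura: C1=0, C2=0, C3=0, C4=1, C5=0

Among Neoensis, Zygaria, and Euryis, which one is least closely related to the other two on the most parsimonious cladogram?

Euryis

Character polarity is set by the outgroup: the derived state is whichever differs from the outgroup's state, so for C1, C2 the derived state is '0', and for the remaining characters it is '1'.
Only Neoensis, Sclerops, Xiphura, and Zygaria show the derived state '0' for C1, supporting them as a clade.
C2 (derived state '0') is shared by Sclerops and Xiphura — a synapomorphy uniting that clade.
C3: derived state '1' in Sclerops only — an autapomorphy, so it tells us nothing about relationships among taxa.
Only Neoensis, Sclerops, and Xiphura show the derived state '1' for C4, supporting them as a clade.
C5 (derived state '1') is unique to Neoensis (autapomorphy; uninformative for grouping).
Most parsimonious ingroup topology: ((Zygaria,((Sclerops,Xiphura),Neoensis)),Euryis).
Neoensis and Zygaria share a more recent common ancestor with each other than either does with Euryis, so Euryis is the least closely related of the three.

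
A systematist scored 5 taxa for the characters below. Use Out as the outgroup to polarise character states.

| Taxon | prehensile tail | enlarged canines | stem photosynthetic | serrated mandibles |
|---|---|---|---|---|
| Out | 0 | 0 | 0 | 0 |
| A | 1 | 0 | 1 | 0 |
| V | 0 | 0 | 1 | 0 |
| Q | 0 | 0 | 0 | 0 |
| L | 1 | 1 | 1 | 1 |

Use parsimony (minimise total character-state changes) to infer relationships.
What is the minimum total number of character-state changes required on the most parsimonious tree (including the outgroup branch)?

The outgroup has state '0' for every character, so '1' is the derived state throughout.
Only A and L show the derived state '1' for prehensile tail, supporting them as a clade.
enlarged canines: derived state '1' in L only — an autapomorphy, so it tells us nothing about relationships among taxa.
stem photosynthetic (derived state '1') is shared by A, L, and V — a synapomorphy uniting that clade.
serrated mandibles (derived state '1') is unique to L (autapomorphy; uninformative for grouping).
Most parsimonious ingroup topology: (((A,L),V),Q).
Changes per character on this tree: prehensile tail: 1; enlarged canines: 1; stem photosynthetic: 1; serrated mandibles: 1.
Total = 4.

4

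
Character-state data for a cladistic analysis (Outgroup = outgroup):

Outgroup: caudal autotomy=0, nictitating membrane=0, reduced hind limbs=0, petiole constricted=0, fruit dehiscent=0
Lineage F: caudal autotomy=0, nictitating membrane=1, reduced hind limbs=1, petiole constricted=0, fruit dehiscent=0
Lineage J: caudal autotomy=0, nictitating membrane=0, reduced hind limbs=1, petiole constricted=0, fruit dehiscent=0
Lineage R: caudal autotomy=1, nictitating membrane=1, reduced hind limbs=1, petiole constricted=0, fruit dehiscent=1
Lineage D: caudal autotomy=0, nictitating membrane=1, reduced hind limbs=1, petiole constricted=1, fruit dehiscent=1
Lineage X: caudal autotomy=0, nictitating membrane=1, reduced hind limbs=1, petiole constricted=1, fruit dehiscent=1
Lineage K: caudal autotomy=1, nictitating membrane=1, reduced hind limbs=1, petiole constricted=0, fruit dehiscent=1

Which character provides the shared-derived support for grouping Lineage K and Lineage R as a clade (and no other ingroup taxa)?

The outgroup has state '0' for every character, so '1' is the derived state throughout.
caudal autotomy: derived state '1' in Lineage K and Lineage R only — synapomorphy for {Lineage K, Lineage R}.
nictitating membrane: derived state '1' in Lineage D, Lineage F, Lineage K, Lineage R, and Lineage X only — synapomorphy for {Lineage D, Lineage F, Lineage K, Lineage R, Lineage X}.
reduced hind limbs (derived state '1') is shared by all ingroup taxa — unites the whole ingroup.
Only Lineage D and Lineage X show the derived state '1' for petiole constricted, supporting them as a clade.
Only Lineage D, Lineage K, Lineage R, and Lineage X show the derived state '1' for fruit dehiscent, supporting them as a clade.
Most parsimonious ingroup topology: ((Lineage F,((Lineage R,Lineage K),(Lineage D,Lineage X))),Lineage J).
The clade {Lineage K, Lineage R} is supported by caudal autotomy: its derived state '1' occurs in exactly those taxa and in no other taxon (including the outgroup).

caudal autotomy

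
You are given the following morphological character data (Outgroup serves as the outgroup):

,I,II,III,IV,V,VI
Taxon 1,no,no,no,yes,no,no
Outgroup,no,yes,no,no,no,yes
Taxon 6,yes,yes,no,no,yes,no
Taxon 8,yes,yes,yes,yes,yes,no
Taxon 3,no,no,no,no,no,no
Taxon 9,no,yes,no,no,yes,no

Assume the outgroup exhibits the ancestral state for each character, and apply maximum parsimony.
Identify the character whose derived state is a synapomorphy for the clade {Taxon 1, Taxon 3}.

Character polarity is set by the outgroup: the derived state is whichever differs from the outgroup's state, so for II, VI the derived state is 'no', and for the remaining characters it is 'yes'.
I (derived state 'yes') is shared by Taxon 6 and Taxon 8 — a synapomorphy uniting that clade.
Only Taxon 1 and Taxon 3 show the derived state 'no' for II, supporting them as a clade.
III: derived state 'yes' in Taxon 8 only — an autapomorphy, so it tells us nothing about relationships among taxa.
IV groups Taxon 1 and Taxon 8, which is incompatible with the clades supported by the remaining characters; treating it as convergent (homoplasy) costs fewer steps than any alternative tree.
Only Taxon 6, Taxon 8, and Taxon 9 show the derived state 'yes' for V, supporting them as a clade.
All ingroup taxa share the derived state 'no' for VI; it defines the ingroup but does not resolve relationships within it.
Most parsimonious ingroup topology: ((Taxon 1,Taxon 3),((Taxon 6,Taxon 8),Taxon 9)).
The clade {Taxon 1, Taxon 3} is supported by II: its derived state 'no' occurs in exactly those taxa and in no other taxon (including the outgroup).

II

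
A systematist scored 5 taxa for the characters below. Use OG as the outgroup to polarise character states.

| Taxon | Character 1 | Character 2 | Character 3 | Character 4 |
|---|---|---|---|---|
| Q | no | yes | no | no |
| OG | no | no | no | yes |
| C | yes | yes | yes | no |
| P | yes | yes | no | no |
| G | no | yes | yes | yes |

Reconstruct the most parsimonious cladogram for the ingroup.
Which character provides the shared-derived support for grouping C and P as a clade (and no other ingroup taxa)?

Character 1

Character polarity is set by the outgroup: the derived state is whichever differs from the outgroup's state, so for Character 4 the derived state is 'no', and for the remaining characters it is 'yes'.
Character 1 (derived state 'yes') is shared by C and P — a synapomorphy uniting that clade.
Character 2 (derived state 'yes') is shared by all ingroup taxa — unites the whole ingroup.
Character 3 (state 'yes') occurs in C and G but conflicts with the nesting implied by the other characters — most parsimoniously interpreted as homoplasy.
Character 4 (derived state 'no') is shared by C, P, and Q — a synapomorphy uniting that clade.
Most parsimonious ingroup topology: (((C,P),Q),G).
The clade {C, P} is supported by Character 1: its derived state 'yes' occurs in exactly those taxa and in no other taxon (including the outgroup).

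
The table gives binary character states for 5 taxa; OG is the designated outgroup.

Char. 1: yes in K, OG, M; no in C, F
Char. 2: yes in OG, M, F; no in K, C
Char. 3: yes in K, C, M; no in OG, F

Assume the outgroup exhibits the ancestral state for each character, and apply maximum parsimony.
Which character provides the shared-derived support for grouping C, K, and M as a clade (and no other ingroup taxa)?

Char. 3

Character polarity is set by the outgroup: the derived state is whichever differs from the outgroup's state, so for Char. 1, Char. 2 the derived state is 'no', and for the remaining characters it is 'yes'.
Char. 1 groups C and F, which is incompatible with the clades supported by the remaining characters; treating it as convergent (homoplasy) costs fewer steps than any alternative tree.
Char. 2: derived state 'no' in C and K only — synapomorphy for {C, K}.
Char. 3: derived state 'yes' in C, K, and M only — synapomorphy for {C, K, M}.
Most parsimonious ingroup topology: (((C,K),M),F).
The clade {C, K, M} is supported by Char. 3: its derived state 'yes' occurs in exactly those taxa and in no other taxon (including the outgroup).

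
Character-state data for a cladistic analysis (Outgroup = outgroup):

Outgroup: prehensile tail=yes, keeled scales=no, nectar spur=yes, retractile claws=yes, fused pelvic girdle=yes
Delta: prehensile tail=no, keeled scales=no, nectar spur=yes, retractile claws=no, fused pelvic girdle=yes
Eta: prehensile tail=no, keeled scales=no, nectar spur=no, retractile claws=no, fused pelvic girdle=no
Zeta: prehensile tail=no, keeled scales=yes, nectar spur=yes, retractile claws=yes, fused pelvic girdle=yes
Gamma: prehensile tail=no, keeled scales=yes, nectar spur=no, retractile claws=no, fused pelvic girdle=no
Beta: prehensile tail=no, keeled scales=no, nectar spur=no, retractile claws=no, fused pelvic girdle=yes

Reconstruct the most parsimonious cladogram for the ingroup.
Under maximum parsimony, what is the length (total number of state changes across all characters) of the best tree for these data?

Character polarity is set by the outgroup: the derived state is whichever differs from the outgroup's state, so for prehensile tail, nectar spur, retractile claws, fused pelvic girdle the derived state is 'no', and for the remaining characters it is 'yes'.
prehensile tail (derived state 'no') is shared by all ingroup taxa — unites the whole ingroup.
keeled scales groups Gamma and Zeta, which is incompatible with the clades supported by the remaining characters; treating it as convergent (homoplasy) costs fewer steps than any alternative tree.
Only Beta, Eta, and Gamma show the derived state 'no' for nectar spur, supporting them as a clade.
retractile claws (derived state 'no') is shared by Beta, Delta, Eta, and Gamma — a synapomorphy uniting that clade.
Only Eta and Gamma show the derived state 'no' for fused pelvic girdle, supporting them as a clade.
Most parsimonious ingroup topology: ((Delta,((Eta,Gamma),Beta)),Zeta).
Changes per character on this tree: prehensile tail: 1; keeled scales: 2; nectar spur: 1; retractile claws: 1; fused pelvic girdle: 1.
Total = 6.

6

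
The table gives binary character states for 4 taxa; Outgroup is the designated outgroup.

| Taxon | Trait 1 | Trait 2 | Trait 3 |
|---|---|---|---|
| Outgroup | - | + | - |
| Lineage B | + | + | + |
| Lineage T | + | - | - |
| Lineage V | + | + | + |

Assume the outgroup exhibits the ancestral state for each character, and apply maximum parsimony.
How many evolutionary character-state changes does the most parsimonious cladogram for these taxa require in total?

Character polarity is set by the outgroup: the derived state is whichever differs from the outgroup's state, so for Trait 2 the derived state is '-', and for the remaining characters it is '+'.
Trait 1 (derived state '+') is shared by all ingroup taxa — unites the whole ingroup.
Trait 2 (derived state '-') is unique to Lineage T (autapomorphy; uninformative for grouping).
Only Lineage B and Lineage V show the derived state '+' for Trait 3, supporting them as a clade.
Most parsimonious ingroup topology: ((Lineage B,Lineage V),Lineage T).
Changes per character on this tree: Trait 1: 1; Trait 2: 1; Trait 3: 1.
Total = 3.

3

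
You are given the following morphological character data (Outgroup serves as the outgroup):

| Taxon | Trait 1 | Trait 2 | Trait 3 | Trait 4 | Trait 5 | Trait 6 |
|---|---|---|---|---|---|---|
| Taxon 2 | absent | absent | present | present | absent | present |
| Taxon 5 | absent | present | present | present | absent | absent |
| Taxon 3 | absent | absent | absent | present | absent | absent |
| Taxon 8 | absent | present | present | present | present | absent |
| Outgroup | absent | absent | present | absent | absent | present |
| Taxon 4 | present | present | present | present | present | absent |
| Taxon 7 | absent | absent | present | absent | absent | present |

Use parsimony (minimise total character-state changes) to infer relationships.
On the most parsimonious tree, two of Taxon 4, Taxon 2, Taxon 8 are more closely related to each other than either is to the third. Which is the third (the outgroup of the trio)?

Character polarity is set by the outgroup: the derived state is whichever differs from the outgroup's state, so for Trait 3, Trait 6 the derived state is 'absent', and for the remaining characters it is 'present'.
Trait 1 (derived state 'present') is unique to Taxon 4 (autapomorphy; uninformative for grouping).
Trait 2 (derived state 'present') is shared by Taxon 4, Taxon 5, and Taxon 8 — a synapomorphy uniting that clade.
Trait 3: derived state 'absent' in Taxon 3 only — an autapomorphy, so it tells us nothing about relationships among taxa.
Trait 4 (derived state 'present') is shared by Taxon 2, Taxon 3, Taxon 4, Taxon 5, and Taxon 8 — a synapomorphy uniting that clade.
Trait 5 (derived state 'present') is shared by Taxon 4 and Taxon 8 — a synapomorphy uniting that clade.
Trait 6 (derived state 'absent') is shared by Taxon 3, Taxon 4, Taxon 5, and Taxon 8 — a synapomorphy uniting that clade.
Most parsimonious ingroup topology: (((((Taxon 4,Taxon 8),Taxon 5),Taxon 3),Taxon 2),Taxon 7).
Taxon 8 and Taxon 4 share a more recent common ancestor with each other than either does with Taxon 2, so Taxon 2 is the least closely related of the three.

Taxon 2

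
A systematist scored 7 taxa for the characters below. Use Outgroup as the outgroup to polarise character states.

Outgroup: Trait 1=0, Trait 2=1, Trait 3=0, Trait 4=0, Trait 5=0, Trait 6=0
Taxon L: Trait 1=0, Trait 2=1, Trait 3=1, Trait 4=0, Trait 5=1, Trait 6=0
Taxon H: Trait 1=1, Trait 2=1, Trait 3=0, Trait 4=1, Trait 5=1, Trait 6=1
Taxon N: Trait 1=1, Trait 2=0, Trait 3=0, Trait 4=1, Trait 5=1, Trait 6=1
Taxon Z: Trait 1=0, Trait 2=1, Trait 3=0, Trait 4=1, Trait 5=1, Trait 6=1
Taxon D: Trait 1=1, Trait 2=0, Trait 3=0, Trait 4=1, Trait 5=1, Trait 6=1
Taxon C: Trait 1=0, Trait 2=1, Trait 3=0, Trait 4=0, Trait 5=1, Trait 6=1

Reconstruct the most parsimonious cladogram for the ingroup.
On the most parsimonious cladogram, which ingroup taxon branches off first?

Character polarity is set by the outgroup: the derived state is whichever differs from the outgroup's state, so for Trait 2 the derived state is '0', and for the remaining characters it is '1'.
Only Taxon D, Taxon H, and Taxon N show the derived state '1' for Trait 1, supporting them as a clade.
Only Taxon D and Taxon N show the derived state '0' for Trait 2, supporting them as a clade.
Trait 3 (derived state '1') is unique to Taxon L (autapomorphy; uninformative for grouping).
Trait 4 (derived state '1') is shared by Taxon D, Taxon H, Taxon N, and Taxon Z — a synapomorphy uniting that clade.
Trait 5 (derived state '1') is shared by all ingroup taxa — unites the whole ingroup.
Only Taxon C, Taxon D, Taxon H, Taxon N, and Taxon Z show the derived state '1' for Trait 6, supporting them as a clade.
Most parsimonious ingroup topology: (Taxon L,(((Taxon H,(Taxon N,Taxon D)),Taxon Z),Taxon C)).
Taxon L is sister to the clade containing all other ingroup taxa, so it is the earliest-diverging (most basal) ingroup lineage.

Taxon L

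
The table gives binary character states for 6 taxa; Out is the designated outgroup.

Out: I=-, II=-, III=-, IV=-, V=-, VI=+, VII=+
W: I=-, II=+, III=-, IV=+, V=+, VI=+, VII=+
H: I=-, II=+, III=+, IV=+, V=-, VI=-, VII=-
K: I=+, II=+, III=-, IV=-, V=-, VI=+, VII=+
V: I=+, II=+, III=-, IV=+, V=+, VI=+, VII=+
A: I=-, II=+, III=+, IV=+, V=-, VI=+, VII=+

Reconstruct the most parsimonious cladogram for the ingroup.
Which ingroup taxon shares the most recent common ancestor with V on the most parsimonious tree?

Character polarity is set by the outgroup: the derived state is whichever differs from the outgroup's state, so for VI, VII the derived state is '-', and for the remaining characters it is '+'.
I (state '+') occurs in K and V but conflicts with the nesting implied by the other characters — most parsimoniously interpreted as homoplasy.
All ingroup taxa share the derived state '+' for II; it defines the ingroup but does not resolve relationships within it.
III (derived state '+') is shared by A and H — a synapomorphy uniting that clade.
IV (derived state '+') is shared by A, H, V, and W — a synapomorphy uniting that clade.
V (derived state '+') is shared by V and W — a synapomorphy uniting that clade.
VI: derived state '-' in H only — an autapomorphy, so it tells us nothing about relationships among taxa.
VII (derived state '-') is unique to H (autapomorphy; uninformative for grouping).
Most parsimonious ingroup topology: (((W,V),(H,A)),K).
V and W form a cherry on this tree, so they are sister taxa.

W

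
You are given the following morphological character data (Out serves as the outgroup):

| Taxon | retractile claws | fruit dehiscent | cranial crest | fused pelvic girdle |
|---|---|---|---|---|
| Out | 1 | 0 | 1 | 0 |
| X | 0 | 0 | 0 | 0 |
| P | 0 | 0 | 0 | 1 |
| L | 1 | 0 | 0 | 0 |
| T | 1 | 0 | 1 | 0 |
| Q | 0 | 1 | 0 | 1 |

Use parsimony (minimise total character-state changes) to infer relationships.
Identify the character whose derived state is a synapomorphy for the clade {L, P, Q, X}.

Character polarity is set by the outgroup: the derived state is whichever differs from the outgroup's state, so for retractile claws, cranial crest the derived state is '0', and for the remaining characters it is '1'.
retractile claws (derived state '0') is shared by P, Q, and X — a synapomorphy uniting that clade.
fruit dehiscent: derived state '1' in Q only — an autapomorphy, so it tells us nothing about relationships among taxa.
cranial crest: derived state '0' in L, P, Q, and X only — synapomorphy for {L, P, Q, X}.
Only P and Q show the derived state '1' for fused pelvic girdle, supporting them as a clade.
Most parsimonious ingroup topology: (((X,(P,Q)),L),T).
The clade {L, P, Q, X} is supported by cranial crest: its derived state '0' occurs in exactly those taxa and in no other taxon (including the outgroup).

cranial crest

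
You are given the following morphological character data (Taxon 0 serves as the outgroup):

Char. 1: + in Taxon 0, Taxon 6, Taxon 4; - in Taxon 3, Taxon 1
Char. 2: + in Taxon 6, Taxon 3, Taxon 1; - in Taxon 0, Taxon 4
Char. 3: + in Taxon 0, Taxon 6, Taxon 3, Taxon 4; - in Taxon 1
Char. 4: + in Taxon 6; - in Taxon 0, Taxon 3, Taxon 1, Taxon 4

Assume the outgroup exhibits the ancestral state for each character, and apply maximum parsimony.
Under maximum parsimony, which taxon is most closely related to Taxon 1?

Character polarity is set by the outgroup: the derived state is whichever differs from the outgroup's state, so for Char. 1, Char. 3 the derived state is '-', and for the remaining characters it is '+'.
Only Taxon 1 and Taxon 3 show the derived state '-' for Char. 1, supporting them as a clade.
Only Taxon 1, Taxon 3, and Taxon 6 show the derived state '+' for Char. 2, supporting them as a clade.
Char. 3 (derived state '-') is unique to Taxon 1 (autapomorphy; uninformative for grouping).
Char. 4 (derived state '+') is unique to Taxon 6 (autapomorphy; uninformative for grouping).
Most parsimonious ingroup topology: ((Taxon 6,(Taxon 3,Taxon 1)),Taxon 4).
Taxon 1 and Taxon 3 form a cherry on this tree, so they are sister taxa.

Taxon 3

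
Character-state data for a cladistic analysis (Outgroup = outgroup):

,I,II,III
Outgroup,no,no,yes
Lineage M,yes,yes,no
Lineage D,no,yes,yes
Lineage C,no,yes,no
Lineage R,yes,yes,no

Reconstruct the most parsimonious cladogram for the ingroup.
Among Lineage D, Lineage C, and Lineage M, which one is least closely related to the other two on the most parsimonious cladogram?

Lineage D

Character polarity is set by the outgroup: the derived state is whichever differs from the outgroup's state, so for III the derived state is 'no', and for the remaining characters it is 'yes'.
Only Lineage M and Lineage R show the derived state 'yes' for I, supporting them as a clade.
All ingroup taxa share the derived state 'yes' for II; it defines the ingroup but does not resolve relationships within it.
III (derived state 'no') is shared by Lineage C, Lineage M, and Lineage R — a synapomorphy uniting that clade.
Most parsimonious ingroup topology: (((Lineage M,Lineage R),Lineage C),Lineage D).
Lineage C and Lineage M share a more recent common ancestor with each other than either does with Lineage D, so Lineage D is the least closely related of the three.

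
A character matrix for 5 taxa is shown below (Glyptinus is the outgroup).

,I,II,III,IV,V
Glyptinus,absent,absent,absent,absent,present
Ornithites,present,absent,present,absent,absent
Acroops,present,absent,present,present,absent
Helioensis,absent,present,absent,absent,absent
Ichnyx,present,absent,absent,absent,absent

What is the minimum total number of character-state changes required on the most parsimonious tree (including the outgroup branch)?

Character polarity is set by the outgroup: the derived state is whichever differs from the outgroup's state, so for V the derived state is 'absent', and for the remaining characters it is 'present'.
I (derived state 'present') is shared by Acroops, Ichnyx, and Ornithites — a synapomorphy uniting that clade.
II (derived state 'present') is unique to Helioensis (autapomorphy; uninformative for grouping).
III: derived state 'present' in Acroops and Ornithites only — synapomorphy for {Acroops, Ornithites}.
IV: derived state 'present' in Acroops only — an autapomorphy, so it tells us nothing about relationships among taxa.
All ingroup taxa share the derived state 'absent' for V; it defines the ingroup but does not resolve relationships within it.
Most parsimonious ingroup topology: (((Ornithites,Acroops),Ichnyx),Helioensis).
Changes per character on this tree: I: 1; II: 1; III: 1; IV: 1; V: 1.
Total = 5.

5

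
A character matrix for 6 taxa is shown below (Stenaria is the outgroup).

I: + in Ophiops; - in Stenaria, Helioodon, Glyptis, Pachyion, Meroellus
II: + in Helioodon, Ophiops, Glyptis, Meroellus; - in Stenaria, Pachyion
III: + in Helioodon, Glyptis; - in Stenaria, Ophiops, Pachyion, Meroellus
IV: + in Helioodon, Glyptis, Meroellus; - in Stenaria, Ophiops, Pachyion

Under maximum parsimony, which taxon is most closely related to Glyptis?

Helioodon

The outgroup has state '-' for every character, so '+' is the derived state throughout.
I: derived state '+' in Ophiops only — an autapomorphy, so it tells us nothing about relationships among taxa.
II: derived state '+' in Glyptis, Helioodon, Meroellus, and Ophiops only — synapomorphy for {Glyptis, Helioodon, Meroellus, Ophiops}.
III (derived state '+') is shared by Glyptis and Helioodon — a synapomorphy uniting that clade.
IV: derived state '+' in Glyptis, Helioodon, and Meroellus only — synapomorphy for {Glyptis, Helioodon, Meroellus}.
Most parsimonious ingroup topology: ((((Helioodon,Glyptis),Meroellus),Ophiops),Pachyion).
Glyptis and Helioodon form a cherry on this tree, so they are sister taxa.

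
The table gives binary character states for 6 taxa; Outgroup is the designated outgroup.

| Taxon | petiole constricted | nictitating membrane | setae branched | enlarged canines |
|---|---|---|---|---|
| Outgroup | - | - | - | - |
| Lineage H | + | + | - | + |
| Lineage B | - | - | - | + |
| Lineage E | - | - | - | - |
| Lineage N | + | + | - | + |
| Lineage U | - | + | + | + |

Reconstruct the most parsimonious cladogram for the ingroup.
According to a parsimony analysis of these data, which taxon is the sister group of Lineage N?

The outgroup has state '-' for every character, so '+' is the derived state throughout.
petiole constricted (derived state '+') is shared by Lineage H and Lineage N — a synapomorphy uniting that clade.
Only Lineage H, Lineage N, and Lineage U show the derived state '+' for nictitating membrane, supporting them as a clade.
setae branched (derived state '+') is unique to Lineage U (autapomorphy; uninformative for grouping).
enlarged canines (derived state '+') is shared by Lineage B, Lineage H, Lineage N, and Lineage U — a synapomorphy uniting that clade.
Most parsimonious ingroup topology: ((((Lineage H,Lineage N),Lineage U),Lineage B),Lineage E).
Lineage N and Lineage H form a cherry on this tree, so they are sister taxa.

Lineage H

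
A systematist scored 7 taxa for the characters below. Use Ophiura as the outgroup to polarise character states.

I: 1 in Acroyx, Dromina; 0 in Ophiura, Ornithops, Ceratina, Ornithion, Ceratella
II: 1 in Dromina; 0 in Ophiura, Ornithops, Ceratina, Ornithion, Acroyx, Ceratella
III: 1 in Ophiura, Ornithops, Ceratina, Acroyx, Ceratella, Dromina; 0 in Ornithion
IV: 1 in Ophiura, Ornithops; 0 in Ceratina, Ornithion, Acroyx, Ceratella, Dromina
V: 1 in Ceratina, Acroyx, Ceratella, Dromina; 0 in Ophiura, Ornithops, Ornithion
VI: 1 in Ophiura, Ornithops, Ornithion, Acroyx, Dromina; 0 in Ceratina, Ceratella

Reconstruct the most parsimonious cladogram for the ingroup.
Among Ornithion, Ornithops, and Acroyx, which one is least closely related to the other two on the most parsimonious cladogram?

Character polarity is set by the outgroup: the derived state is whichever differs from the outgroup's state, so for III, IV, VI the derived state is '0', and for the remaining characters it is '1'.
I: derived state '1' in Acroyx and Dromina only — synapomorphy for {Acroyx, Dromina}.
II (derived state '1') is unique to Dromina (autapomorphy; uninformative for grouping).
III (derived state '0') is unique to Ornithion (autapomorphy; uninformative for grouping).
Only Acroyx, Ceratella, Ceratina, Dromina, and Ornithion show the derived state '0' for IV, supporting them as a clade.
Only Acroyx, Ceratella, Ceratina, and Dromina show the derived state '1' for V, supporting them as a clade.
VI: derived state '0' in Ceratella and Ceratina only — synapomorphy for {Ceratella, Ceratina}.
Most parsimonious ingroup topology: (Ornithops,(((Ceratina,Ceratella),(Acroyx,Dromina)),Ornithion)).
Acroyx and Ornithion share a more recent common ancestor with each other than either does with Ornithops, so Ornithops is the least closely related of the three.

Ornithops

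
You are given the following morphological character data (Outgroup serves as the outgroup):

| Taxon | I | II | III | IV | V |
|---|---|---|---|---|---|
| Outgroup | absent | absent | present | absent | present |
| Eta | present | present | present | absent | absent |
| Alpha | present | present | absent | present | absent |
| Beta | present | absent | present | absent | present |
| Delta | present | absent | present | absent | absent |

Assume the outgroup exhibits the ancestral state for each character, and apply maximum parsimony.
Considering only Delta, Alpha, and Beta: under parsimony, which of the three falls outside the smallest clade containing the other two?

Character polarity is set by the outgroup: the derived state is whichever differs from the outgroup's state, so for III, V the derived state is 'absent', and for the remaining characters it is 'present'.
All ingroup taxa share the derived state 'present' for I; it defines the ingroup but does not resolve relationships within it.
II: derived state 'present' in Alpha and Eta only — synapomorphy for {Alpha, Eta}.
III: derived state 'absent' in Alpha only — an autapomorphy, so it tells us nothing about relationships among taxa.
IV (derived state 'present') is unique to Alpha (autapomorphy; uninformative for grouping).
V: derived state 'absent' in Alpha, Delta, and Eta only — synapomorphy for {Alpha, Delta, Eta}.
Most parsimonious ingroup topology: (((Eta,Alpha),Delta),Beta).
Delta and Alpha share a more recent common ancestor with each other than either does with Beta, so Beta is the least closely related of the three.

Beta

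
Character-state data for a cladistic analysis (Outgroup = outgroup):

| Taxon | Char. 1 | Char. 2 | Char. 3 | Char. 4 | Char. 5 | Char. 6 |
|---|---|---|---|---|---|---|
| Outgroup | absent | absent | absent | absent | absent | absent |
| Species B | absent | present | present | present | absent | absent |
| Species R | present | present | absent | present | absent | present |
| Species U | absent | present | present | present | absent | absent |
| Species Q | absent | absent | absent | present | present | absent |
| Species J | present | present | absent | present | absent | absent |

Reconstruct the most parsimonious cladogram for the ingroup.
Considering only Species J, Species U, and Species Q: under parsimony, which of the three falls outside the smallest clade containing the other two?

The outgroup has state 'absent' for every character, so 'present' is the derived state throughout.
Char. 1 (derived state 'present') is shared by Species J and Species R — a synapomorphy uniting that clade.
Char. 2 (derived state 'present') is shared by Species B, Species J, Species R, and Species U — a synapomorphy uniting that clade.
Char. 3 (derived state 'present') is shared by Species B and Species U — a synapomorphy uniting that clade.
All ingroup taxa share the derived state 'present' for Char. 4; it defines the ingroup but does not resolve relationships within it.
Char. 5 (derived state 'present') is unique to Species Q (autapomorphy; uninformative for grouping).
Char. 6: derived state 'present' in Species R only — an autapomorphy, so it tells us nothing about relationships among taxa.
Most parsimonious ingroup topology: (((Species B,Species U),(Species R,Species J)),Species Q).
Species J and Species U share a more recent common ancestor with each other than either does with Species Q, so Species Q is the least closely related of the three.

Species Q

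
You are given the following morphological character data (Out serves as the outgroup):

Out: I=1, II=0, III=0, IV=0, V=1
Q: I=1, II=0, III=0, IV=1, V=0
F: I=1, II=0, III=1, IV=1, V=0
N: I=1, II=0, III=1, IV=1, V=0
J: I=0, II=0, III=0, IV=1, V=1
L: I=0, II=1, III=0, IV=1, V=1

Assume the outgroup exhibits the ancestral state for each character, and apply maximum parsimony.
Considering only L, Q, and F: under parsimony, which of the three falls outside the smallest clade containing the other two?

L

Character polarity is set by the outgroup: the derived state is whichever differs from the outgroup's state, so for I, V the derived state is '0', and for the remaining characters it is '1'.
I (derived state '0') is shared by J and L — a synapomorphy uniting that clade.
II (derived state '1') is unique to L (autapomorphy; uninformative for grouping).
Only F and N show the derived state '1' for III, supporting them as a clade.
IV (derived state '1') is shared by all ingroup taxa — unites the whole ingroup.
V: derived state '0' in F, N, and Q only — synapomorphy for {F, N, Q}.
Most parsimonious ingroup topology: ((Q,(F,N)),(J,L)).
Q and F share a more recent common ancestor with each other than either does with L, so L is the least closely related of the three.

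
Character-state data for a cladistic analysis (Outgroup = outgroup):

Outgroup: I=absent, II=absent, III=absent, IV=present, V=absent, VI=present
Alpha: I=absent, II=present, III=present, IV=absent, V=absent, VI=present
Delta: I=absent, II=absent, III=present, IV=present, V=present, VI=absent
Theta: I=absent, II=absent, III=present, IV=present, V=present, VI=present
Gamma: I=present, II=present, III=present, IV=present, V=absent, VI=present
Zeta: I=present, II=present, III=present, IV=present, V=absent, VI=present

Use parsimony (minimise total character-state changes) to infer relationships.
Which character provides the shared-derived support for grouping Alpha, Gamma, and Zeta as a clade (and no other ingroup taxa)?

Character polarity is set by the outgroup: the derived state is whichever differs from the outgroup's state, so for IV, VI the derived state is 'absent', and for the remaining characters it is 'present'.
Only Gamma and Zeta show the derived state 'present' for I, supporting them as a clade.
II (derived state 'present') is shared by Alpha, Gamma, and Zeta — a synapomorphy uniting that clade.
All ingroup taxa share the derived state 'present' for III; it defines the ingroup but does not resolve relationships within it.
IV (derived state 'absent') is unique to Alpha (autapomorphy; uninformative for grouping).
V: derived state 'present' in Delta and Theta only — synapomorphy for {Delta, Theta}.
VI (derived state 'absent') is unique to Delta (autapomorphy; uninformative for grouping).
Most parsimonious ingroup topology: ((Alpha,(Gamma,Zeta)),(Delta,Theta)).
The clade {Alpha, Gamma, Zeta} is supported by II: its derived state 'present' occurs in exactly those taxa and in no other taxon (including the outgroup).

II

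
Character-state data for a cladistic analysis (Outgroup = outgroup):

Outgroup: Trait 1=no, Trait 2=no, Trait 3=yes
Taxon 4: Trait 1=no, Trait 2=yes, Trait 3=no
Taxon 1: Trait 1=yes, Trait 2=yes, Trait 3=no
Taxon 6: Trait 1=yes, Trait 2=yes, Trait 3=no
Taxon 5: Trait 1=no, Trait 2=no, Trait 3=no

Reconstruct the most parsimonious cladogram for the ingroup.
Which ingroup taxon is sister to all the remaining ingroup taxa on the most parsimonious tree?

Taxon 5

Character polarity is set by the outgroup: the derived state is whichever differs from the outgroup's state, so for Trait 3 the derived state is 'no', and for the remaining characters it is 'yes'.
Only Taxon 1 and Taxon 6 show the derived state 'yes' for Trait 1, supporting them as a clade.
Trait 2 (derived state 'yes') is shared by Taxon 1, Taxon 4, and Taxon 6 — a synapomorphy uniting that clade.
Trait 3 (derived state 'no') is shared by all ingroup taxa — unites the whole ingroup.
Most parsimonious ingroup topology: ((Taxon 4,(Taxon 1,Taxon 6)),Taxon 5).
Taxon 5 is sister to the clade containing all other ingroup taxa, so it is the earliest-diverging (most basal) ingroup lineage.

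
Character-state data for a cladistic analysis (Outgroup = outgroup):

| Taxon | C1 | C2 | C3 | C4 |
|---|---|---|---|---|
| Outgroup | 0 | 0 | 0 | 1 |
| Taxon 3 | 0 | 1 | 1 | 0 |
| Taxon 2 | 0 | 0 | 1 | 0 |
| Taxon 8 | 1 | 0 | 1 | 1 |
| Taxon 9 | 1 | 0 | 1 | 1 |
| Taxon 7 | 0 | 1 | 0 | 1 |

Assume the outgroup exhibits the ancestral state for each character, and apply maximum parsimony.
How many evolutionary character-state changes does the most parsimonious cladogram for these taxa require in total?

5

Character polarity is set by the outgroup: the derived state is whichever differs from the outgroup's state, so for C4 the derived state is '0', and for the remaining characters it is '1'.
C1: derived state '1' in Taxon 8 and Taxon 9 only — synapomorphy for {Taxon 8, Taxon 9}.
C2 (state '1') occurs in Taxon 3 and Taxon 7 but conflicts with the nesting implied by the other characters — most parsimoniously interpreted as homoplasy.
Only Taxon 2, Taxon 3, Taxon 8, and Taxon 9 show the derived state '1' for C3, supporting them as a clade.
Only Taxon 2 and Taxon 3 show the derived state '0' for C4, supporting them as a clade.
Most parsimonious ingroup topology: (((Taxon 3,Taxon 2),(Taxon 8,Taxon 9)),Taxon 7).
Changes per character on this tree: C1: 1; C2: 2; C3: 1; C4: 1.
Total = 5.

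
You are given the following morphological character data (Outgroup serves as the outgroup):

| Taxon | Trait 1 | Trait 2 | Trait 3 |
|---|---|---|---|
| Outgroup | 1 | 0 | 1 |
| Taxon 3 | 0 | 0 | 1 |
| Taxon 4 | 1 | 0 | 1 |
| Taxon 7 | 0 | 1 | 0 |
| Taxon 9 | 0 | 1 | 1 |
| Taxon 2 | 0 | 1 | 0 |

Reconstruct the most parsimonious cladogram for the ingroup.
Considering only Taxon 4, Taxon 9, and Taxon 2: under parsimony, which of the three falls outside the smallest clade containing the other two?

Character polarity is set by the outgroup: the derived state is whichever differs from the outgroup's state, so for Trait 1, Trait 3 the derived state is '0', and for the remaining characters it is '1'.
Only Taxon 2, Taxon 3, Taxon 7, and Taxon 9 show the derived state '0' for Trait 1, supporting them as a clade.
Trait 2: derived state '1' in Taxon 2, Taxon 7, and Taxon 9 only — synapomorphy for {Taxon 2, Taxon 7, Taxon 9}.
Only Taxon 2 and Taxon 7 show the derived state '0' for Trait 3, supporting them as a clade.
Most parsimonious ingroup topology: ((Taxon 3,((Taxon 7,Taxon 2),Taxon 9)),Taxon 4).
Taxon 9 and Taxon 2 share a more recent common ancestor with each other than either does with Taxon 4, so Taxon 4 is the least closely related of the three.

Taxon 4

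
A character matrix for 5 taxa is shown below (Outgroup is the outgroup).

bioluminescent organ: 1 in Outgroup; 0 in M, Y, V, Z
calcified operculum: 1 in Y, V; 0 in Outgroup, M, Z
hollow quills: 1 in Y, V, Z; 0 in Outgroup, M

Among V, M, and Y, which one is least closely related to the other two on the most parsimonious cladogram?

M

Character polarity is set by the outgroup: the derived state is whichever differs from the outgroup's state, so for bioluminescent organ the derived state is '0', and for the remaining characters it is '1'.
All ingroup taxa share the derived state '0' for bioluminescent organ; it defines the ingroup but does not resolve relationships within it.
Only V and Y show the derived state '1' for calcified operculum, supporting them as a clade.
hollow quills: derived state '1' in V, Y, and Z only — synapomorphy for {V, Y, Z}.
Most parsimonious ingroup topology: (M,((Y,V),Z)).
Y and V share a more recent common ancestor with each other than either does with M, so M is the least closely related of the three.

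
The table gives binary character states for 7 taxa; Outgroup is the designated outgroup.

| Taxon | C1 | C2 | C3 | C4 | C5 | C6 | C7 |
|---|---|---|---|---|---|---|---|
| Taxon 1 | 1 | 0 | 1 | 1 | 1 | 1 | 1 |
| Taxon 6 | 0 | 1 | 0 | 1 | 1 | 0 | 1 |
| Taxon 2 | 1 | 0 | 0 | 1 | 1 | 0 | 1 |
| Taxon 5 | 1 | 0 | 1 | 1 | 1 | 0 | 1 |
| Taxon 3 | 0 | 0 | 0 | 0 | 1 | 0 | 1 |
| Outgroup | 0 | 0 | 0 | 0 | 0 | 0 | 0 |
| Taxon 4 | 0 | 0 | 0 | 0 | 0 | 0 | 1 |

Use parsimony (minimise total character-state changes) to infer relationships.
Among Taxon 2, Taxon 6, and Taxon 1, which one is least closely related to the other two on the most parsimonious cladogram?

Taxon 6

The outgroup has state '0' for every character, so '1' is the derived state throughout.
C1: derived state '1' in Taxon 1, Taxon 2, and Taxon 5 only — synapomorphy for {Taxon 1, Taxon 2, Taxon 5}.
C2: derived state '1' in Taxon 6 only — an autapomorphy, so it tells us nothing about relationships among taxa.
C3 (derived state '1') is shared by Taxon 1 and Taxon 5 — a synapomorphy uniting that clade.
C4 (derived state '1') is shared by Taxon 1, Taxon 2, Taxon 5, and Taxon 6 — a synapomorphy uniting that clade.
C5: derived state '1' in Taxon 1, Taxon 2, Taxon 3, Taxon 5, and Taxon 6 only — synapomorphy for {Taxon 1, Taxon 2, Taxon 3, Taxon 5, Taxon 6}.
C6: derived state '1' in Taxon 1 only — an autapomorphy, so it tells us nothing about relationships among taxa.
All ingroup taxa share the derived state '1' for C7; it defines the ingroup but does not resolve relationships within it.
Most parsimonious ingroup topology: (((((Taxon 5,Taxon 1),Taxon 2),Taxon 6),Taxon 3),Taxon 4).
Taxon 2 and Taxon 1 share a more recent common ancestor with each other than either does with Taxon 6, so Taxon 6 is the least closely related of the three.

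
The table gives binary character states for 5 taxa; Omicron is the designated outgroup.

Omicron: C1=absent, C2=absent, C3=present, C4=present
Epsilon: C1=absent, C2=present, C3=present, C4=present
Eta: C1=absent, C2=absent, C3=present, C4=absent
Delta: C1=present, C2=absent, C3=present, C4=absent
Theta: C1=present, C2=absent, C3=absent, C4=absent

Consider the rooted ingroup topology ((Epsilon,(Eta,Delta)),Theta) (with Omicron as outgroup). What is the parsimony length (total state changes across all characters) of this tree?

6

Map each character onto ((Epsilon,(Eta,Delta)),Theta) (rooted by Omicron) and count the minimum state changes it requires (Fitch parsimony):
C1: 2; C2: 1; C3: 1; C4: 2.
Total tree length = 6.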